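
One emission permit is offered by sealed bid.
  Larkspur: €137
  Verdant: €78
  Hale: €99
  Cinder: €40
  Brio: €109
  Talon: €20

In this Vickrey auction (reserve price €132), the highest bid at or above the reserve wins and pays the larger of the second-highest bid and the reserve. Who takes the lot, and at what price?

Bids ranked: 137 (Larkspur) > 109 (Brio) > 99 (Hale) > 78 (Verdant) > 40 (Cinder) > 20 (Talon)
Larkspur has the top bid at or above the reserve (€137).
max(second-highest €109, reserve €132) = €132.

Larkspur pays €132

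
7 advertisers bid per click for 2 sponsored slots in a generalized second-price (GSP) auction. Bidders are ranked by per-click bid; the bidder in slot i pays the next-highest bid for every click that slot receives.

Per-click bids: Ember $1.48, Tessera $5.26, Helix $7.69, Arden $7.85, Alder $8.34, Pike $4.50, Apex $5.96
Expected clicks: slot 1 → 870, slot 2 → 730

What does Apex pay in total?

Sorting advertisers: $8.34 (Alder) > $7.85 (Arden) > $7.69 (Helix) > …
Apex ranks below slot 2 → no slot, pays nothing.

Apex pays $0.00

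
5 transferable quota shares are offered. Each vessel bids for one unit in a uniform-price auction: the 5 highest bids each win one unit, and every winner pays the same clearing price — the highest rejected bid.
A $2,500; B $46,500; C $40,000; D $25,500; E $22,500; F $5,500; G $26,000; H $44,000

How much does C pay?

C pays $22,500

Bids ranked high→low: 46,500 (B), 44,000 (H), 40,000 (C), 26,000 (G), 25,500 (D), 22,500 (E), 5,500 (F), …
Top 5: B, H, C, G, D.
Clearing price = highest rejected bid = $22,500.
C wins → pays $22,500.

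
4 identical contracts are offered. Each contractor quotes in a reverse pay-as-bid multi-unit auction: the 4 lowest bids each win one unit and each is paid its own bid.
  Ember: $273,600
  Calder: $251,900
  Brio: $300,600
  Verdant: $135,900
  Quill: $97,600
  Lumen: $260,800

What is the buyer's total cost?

Total cost: $746,200

Bids ranked low→high: 97,600 (Quill), 135,900 (Verdant), 251,900 (Calder), 260,800 (Lumen), 273,600 (Ember), 300,600 (Brio)
The 4 lowest are Quill, Verdant, Calder, Lumen.
Total cost = 97,600 + 135,900 + 251,900 + 260,800 = $746,200.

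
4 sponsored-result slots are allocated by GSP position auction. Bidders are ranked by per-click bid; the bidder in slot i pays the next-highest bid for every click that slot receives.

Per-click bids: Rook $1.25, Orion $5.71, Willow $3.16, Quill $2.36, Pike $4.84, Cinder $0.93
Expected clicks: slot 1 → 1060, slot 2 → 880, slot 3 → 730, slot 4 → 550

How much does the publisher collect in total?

Ranked by bid: $5.71 (Orion) > $4.84 (Pike) > $3.16 (Willow) > $2.36 (Quill) > $1.25 (Rook) > …
Slot 1: Orion pays $4.84 × 1060 = $5130.40
Slot 2: Pike pays $3.16 × 880 = $2780.80
Slot 3: Willow pays $2.36 × 730 = $1722.80
Slot 4: Quill pays $1.25 × 550 = $687.50
Total = $10321.50

Total revenue: $10321.50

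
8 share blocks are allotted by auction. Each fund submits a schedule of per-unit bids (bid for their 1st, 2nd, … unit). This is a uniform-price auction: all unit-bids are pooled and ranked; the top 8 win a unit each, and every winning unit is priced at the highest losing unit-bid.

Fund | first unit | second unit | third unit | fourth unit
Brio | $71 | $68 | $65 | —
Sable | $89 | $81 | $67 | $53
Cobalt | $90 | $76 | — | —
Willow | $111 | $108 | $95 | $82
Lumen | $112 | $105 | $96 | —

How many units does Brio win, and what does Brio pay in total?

Pooled unit-bids ranked (top 8): 112 (Lumen-1), 111 (Willow-1), 108 (Willow-2), 105 (Lumen-2), 96 (Lumen-3), 95 (Willow-3), 90 (Cobalt-1), 89 (Sable-1)
First bid not allocated: $82.
Brio wins 0 unit(s) at $82 each.

Brio: 0 units, pays $0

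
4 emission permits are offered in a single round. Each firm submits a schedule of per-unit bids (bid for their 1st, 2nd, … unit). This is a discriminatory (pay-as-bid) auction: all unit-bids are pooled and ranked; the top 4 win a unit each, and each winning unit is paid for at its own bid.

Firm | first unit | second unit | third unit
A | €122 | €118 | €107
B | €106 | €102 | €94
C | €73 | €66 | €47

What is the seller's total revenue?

Merging the schedules and taking the best 4: 122 (A-1), 118 (A-2), 107 (A-3), 106 (B-1)
Next rejected bid: €102 (not a price — pay-as-bid).
Each winning unit pays its own bid.
Revenue = 122 + 118 + 107 + 106 = €453.

Total revenue: €453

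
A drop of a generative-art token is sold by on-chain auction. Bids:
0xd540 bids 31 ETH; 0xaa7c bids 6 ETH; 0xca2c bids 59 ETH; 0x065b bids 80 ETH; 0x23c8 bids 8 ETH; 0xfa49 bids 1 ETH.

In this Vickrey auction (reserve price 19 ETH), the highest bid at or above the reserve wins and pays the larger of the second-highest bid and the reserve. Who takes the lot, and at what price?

Sorting bids: 80 (0x065b) > 59 (0xca2c) > 31 (0xd540) > 8 (0x23c8) > 6 (0xaa7c) > 1 (0xfa49)
0x065b has the top bid at or above the reserve (80 ETH).
Second-highest bid 59 ETH exceeds the reserve 19 ETH → payment 59 ETH.

0x065b pays 59 ETH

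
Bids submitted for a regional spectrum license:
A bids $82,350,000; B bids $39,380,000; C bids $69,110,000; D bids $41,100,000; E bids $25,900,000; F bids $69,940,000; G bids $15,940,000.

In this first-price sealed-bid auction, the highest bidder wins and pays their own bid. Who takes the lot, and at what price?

Bids in order: 82,350,000 (A) > 69,940,000 (F) > 69,110,000 (C) > 41,100,000 (D) > 39,380,000 (B) > 25,900,000 (E) > …
A is highest → pays own bid, $82,350,000.

A pays $82,350,000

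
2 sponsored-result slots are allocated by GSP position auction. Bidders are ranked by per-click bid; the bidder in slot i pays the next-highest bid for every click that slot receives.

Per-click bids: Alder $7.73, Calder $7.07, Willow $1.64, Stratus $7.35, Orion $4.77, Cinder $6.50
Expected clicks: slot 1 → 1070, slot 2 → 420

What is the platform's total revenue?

Sorting advertisers: $7.73 (Alder) > $7.35 (Stratus) > $7.07 (Calder) > …
Slot 1: Alder pays $7.35 × 1070 = $7864.50
Slot 2: Stratus pays $7.07 × 420 = $2969.40
Total = $10833.90

Total revenue: $10833.90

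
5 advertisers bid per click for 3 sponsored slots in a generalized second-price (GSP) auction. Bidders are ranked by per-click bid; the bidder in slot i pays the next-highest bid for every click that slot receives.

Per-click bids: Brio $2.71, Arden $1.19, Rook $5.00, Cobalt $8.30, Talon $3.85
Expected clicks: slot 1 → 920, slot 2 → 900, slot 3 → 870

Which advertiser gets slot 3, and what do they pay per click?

Talon; $2.71 per click

Per-click bids in order: $8.30 (Cobalt) > $5.00 (Rook) > $3.85 (Talon) > $2.71 (Brio) > …
Slot 3 goes to the third-ranked bidder, Talon, who pays the next bid down: $2.71/click.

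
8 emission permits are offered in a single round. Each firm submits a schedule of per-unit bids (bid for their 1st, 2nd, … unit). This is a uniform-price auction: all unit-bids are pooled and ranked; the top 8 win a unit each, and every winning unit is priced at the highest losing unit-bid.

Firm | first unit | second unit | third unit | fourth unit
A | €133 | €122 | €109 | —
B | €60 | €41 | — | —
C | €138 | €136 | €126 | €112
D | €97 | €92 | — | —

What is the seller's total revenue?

Total revenue: €736

All unit-bids, highest first — top 8: 138 (C-1), 136 (C-2), 133 (A-1), 126 (C-3), 122 (A-2), 112 (C-4), 109 (A-3), 97 (D-1)
The (k+1)-th unit-bid is €92.
Allocation: A 3, C 4, D 1. Every unit priced at €92.
Revenue = 8 × 92 = €736.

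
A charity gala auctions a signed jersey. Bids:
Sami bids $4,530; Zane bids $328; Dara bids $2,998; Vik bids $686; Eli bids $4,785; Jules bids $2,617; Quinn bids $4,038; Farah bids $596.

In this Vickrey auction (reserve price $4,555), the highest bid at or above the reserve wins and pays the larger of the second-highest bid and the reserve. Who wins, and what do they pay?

Bids ranked: 4,785 (Eli) > 4,530 (Sami) > 4,038 (Quinn) > 2,998 (Dara) > 2,617 (Jules) > 686 (Vik) > …
Highest eligible bid: Eli at $4,785.
max(second-highest $4,530, reserve $4,555) = $4,555.

Eli pays $4,555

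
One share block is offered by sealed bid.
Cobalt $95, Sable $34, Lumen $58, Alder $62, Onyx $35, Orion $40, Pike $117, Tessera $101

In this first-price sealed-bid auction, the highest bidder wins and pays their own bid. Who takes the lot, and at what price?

First-price sealed-bid auction: the highest bidder wins and pays their own bid.
Bids in order: 117 (Pike) > 101 (Tessera) > 95 (Cobalt) > 62 (Alder) > 58 (Lumen) > 40 (Orion) > …
First-price: Pike pays what they bid, $117.

Pike pays $117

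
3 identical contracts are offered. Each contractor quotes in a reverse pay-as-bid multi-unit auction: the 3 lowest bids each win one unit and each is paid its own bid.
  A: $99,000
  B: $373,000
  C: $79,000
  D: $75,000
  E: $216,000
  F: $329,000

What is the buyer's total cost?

Total cost: $253,000

Bids ranked low→high: 75,000 (D), 79,000 (C), 99,000 (A), 216,000 (E), 329,000 (F), …
The 3 lowest are D, C, A.
Total cost = 75,000 + 79,000 + 99,000 = $253,000.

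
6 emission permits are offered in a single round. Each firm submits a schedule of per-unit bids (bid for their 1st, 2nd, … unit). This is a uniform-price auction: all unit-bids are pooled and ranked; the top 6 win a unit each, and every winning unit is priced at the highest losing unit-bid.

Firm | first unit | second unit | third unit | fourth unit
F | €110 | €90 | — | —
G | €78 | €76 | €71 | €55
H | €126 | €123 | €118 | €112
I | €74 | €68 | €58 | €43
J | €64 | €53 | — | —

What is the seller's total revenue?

All unit-bids, highest first — top 6: 126 (H-1), 123 (H-2), 118 (H-3), 112 (H-4), 110 (F-1), 90 (F-2)
The (k+1)-th unit-bid is €78.
Allocation: F 2, H 4. Every unit priced at €78.
Revenue = 6 × 78 = €468.

Total revenue: €468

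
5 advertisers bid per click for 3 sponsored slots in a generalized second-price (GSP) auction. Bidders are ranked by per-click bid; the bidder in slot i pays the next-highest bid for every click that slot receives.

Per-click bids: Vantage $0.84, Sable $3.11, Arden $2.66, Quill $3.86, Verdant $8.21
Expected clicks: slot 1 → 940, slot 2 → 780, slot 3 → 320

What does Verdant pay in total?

Verdant pays $3628.40

Sorting advertisers: $8.21 (Verdant) > $3.86 (Quill) > $3.11 (Sable) > $2.66 (Arden) > …
Verdant holds slot 1 → pays next bid $3.86 × 940 clicks = $3628.40.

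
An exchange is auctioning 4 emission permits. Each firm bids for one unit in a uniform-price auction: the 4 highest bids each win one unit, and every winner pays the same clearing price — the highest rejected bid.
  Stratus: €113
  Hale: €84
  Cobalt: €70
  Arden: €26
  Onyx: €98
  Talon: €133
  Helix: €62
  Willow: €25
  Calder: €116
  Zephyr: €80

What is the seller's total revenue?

Bids ranked high→low: 133 (Talon), 116 (Calder), 113 (Stratus), 98 (Onyx), 84 (Hale), 80 (Zephyr), …
Winners (4 units): Talon, Calder, Stratus, Onyx.
Highest unsuccessful bid: €84 → clearing price.
Total revenue = 4 × €84 = €336.

Total revenue: €336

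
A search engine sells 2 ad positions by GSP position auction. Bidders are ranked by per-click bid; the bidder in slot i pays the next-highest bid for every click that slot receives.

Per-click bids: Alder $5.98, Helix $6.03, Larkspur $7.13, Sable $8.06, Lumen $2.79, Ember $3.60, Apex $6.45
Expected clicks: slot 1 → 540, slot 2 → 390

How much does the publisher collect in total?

Total revenue: $6365.70

Sorting advertisers: $8.06 (Sable) > $7.13 (Larkspur) > $6.45 (Apex) > …
Slot 1: Sable pays $7.13 × 540 = $3850.20
Slot 2: Larkspur pays $6.45 × 390 = $2515.50
Total = $6365.70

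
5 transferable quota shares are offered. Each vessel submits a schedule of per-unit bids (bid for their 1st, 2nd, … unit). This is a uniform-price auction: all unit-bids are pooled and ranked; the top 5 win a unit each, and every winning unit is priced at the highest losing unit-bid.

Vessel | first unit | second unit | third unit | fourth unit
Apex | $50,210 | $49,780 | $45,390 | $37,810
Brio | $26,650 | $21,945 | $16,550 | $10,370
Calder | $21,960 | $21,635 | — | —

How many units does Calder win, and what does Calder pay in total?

Pooled unit-bids ranked (top 5): 50,210 (Apex-1), 49,780 (Apex-2), 45,390 (Apex-3), 37,810 (Apex-4), 26,650 (Brio-1)
The (k+1)-th unit-bid is $21,960.
Calder wins 0 unit(s) at $21,960 each.

Calder: 0 units, pays $0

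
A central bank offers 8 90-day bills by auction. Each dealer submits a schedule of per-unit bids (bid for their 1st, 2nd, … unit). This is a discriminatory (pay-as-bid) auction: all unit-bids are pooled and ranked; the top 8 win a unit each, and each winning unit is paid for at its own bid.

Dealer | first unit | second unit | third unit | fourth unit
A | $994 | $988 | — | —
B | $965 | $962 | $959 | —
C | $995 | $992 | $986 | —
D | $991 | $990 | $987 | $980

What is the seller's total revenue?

All unit-bids, highest first — top 8: 995 (C-1), 994 (A-1), 992 (C-2), 991 (D-1), 990 (D-2), 988 (A-2), 987 (D-3), 986 (C-3)
Next rejected bid: $980 (not a price — pay-as-bid).
Each winning unit pays its own bid.
Revenue = 995 + 994 + 992 + 991 + 990 + 988 + 987 + 986 = $7,923.

Total revenue: $7,923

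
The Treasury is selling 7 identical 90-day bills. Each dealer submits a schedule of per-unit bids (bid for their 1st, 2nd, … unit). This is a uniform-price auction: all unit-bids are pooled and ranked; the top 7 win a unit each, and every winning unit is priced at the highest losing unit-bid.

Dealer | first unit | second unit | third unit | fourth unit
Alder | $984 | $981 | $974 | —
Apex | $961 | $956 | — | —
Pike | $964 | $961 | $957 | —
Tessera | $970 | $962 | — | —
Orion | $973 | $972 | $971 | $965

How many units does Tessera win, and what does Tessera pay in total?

Tessera: 1 unit, pays $965

Merging the schedules and taking the best 7: 984 (Alder-1), 981 (Alder-2), 974 (Alder-3), 973 (Orion-1), 972 (Orion-2), 971 (Orion-3), 970 (Tessera-1)
Highest rejected unit-bid = $965.
Tessera wins 1 unit(s) at $965 each.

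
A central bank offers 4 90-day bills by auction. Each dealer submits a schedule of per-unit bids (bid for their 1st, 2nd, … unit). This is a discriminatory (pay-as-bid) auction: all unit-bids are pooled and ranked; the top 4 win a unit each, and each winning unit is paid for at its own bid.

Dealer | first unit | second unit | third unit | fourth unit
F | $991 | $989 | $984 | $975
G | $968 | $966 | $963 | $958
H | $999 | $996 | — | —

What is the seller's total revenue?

Pooled unit-bids ranked (top 4): 999 (H-1), 996 (H-2), 991 (F-1), 989 (F-2)
Next rejected bid: $984 (not a price — pay-as-bid).
Each winning unit pays its own bid.
Revenue = 999 + 996 + 991 + 989 = $3,975.

Total revenue: $3,975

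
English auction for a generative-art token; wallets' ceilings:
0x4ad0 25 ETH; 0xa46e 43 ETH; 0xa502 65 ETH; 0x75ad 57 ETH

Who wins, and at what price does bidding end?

Limits in order: 65 (0xa502) > 57 (0x75ad) > 43 (0xa46e) > 25 (0x4ad0)
0x75ad is the last rival to drop out, at 57 ETH; 0xa502 remains and wins at that price.

0xa502 wins at 57 ETH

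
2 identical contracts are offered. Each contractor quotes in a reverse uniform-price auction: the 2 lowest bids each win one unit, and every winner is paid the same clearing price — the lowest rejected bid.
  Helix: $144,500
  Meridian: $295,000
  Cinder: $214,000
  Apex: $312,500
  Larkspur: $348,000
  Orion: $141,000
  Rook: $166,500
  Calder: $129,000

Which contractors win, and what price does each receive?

Sorting: 129,000 (Calder), 141,000 (Orion), 144,500 (Helix), 166,500 (Rook), …
The 2 lowest are Calder, Orion.
First losing bid is Helix's $144,500, which sets the uniform price.

Calder, Orion; each is paid $144,500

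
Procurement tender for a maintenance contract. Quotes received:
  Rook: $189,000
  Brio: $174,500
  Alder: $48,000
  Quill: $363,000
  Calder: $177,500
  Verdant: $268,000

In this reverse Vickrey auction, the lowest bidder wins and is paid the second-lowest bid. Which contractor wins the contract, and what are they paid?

Sorting bids: 48,000 (Alder) < 174,500 (Brio) < 177,500 (Calder) < 189,000 (Rook) < 268,000 (Verdant) < 363,000 (Quill)
Alder is lowest; is paid the second-lowest bid, $174,500.

Alder is paid $174,500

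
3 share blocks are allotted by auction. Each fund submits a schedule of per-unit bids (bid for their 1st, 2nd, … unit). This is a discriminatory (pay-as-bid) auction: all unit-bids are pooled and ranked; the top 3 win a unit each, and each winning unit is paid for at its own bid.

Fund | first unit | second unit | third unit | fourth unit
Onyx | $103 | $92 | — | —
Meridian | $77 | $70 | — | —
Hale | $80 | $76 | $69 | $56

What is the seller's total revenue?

Total revenue: $275

All unit-bids, highest first — top 3: 103 (Onyx-1), 92 (Onyx-2), 80 (Hale-1)
Next rejected bid: $77 (not a price — pay-as-bid).
Each winning unit pays its own bid.
Revenue = 103 + 92 + 80 = $275.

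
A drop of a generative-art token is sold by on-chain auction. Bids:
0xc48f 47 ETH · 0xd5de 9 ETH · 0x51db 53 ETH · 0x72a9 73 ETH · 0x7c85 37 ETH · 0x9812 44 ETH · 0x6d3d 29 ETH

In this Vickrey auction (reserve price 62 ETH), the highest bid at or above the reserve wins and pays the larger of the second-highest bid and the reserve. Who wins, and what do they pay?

0x72a9 pays 62 ETH

Vickrey auction (reserve price 62 ETH): the highest bid at or above the reserve wins and pays the larger of the second-highest bid and the reserve.
Sorting bids: 73 (0x72a9) > 53 (0x51db) > 47 (0xc48f) > 44 (0x9812) > 37 (0x7c85) > 29 (0x6d3d) > …
Highest eligible bid: 0x72a9 at 73 ETH.
max(second-highest 53 ETH, reserve 62 ETH) = 62 ETH.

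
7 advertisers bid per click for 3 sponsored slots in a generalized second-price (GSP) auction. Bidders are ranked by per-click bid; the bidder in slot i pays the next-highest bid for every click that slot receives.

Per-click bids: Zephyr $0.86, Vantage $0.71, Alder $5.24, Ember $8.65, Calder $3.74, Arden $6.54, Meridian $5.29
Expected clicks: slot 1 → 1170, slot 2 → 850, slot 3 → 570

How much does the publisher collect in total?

Total revenue: $15135.10

Sorting advertisers: $8.65 (Ember) > $6.54 (Arden) > $5.29 (Meridian) > $5.24 (Alder) > …
Slot 1: Ember pays $6.54 × 1170 = $7651.80
Slot 2: Arden pays $5.29 × 850 = $4496.50
Slot 3: Meridian pays $5.24 × 570 = $2986.80
Total = $15135.10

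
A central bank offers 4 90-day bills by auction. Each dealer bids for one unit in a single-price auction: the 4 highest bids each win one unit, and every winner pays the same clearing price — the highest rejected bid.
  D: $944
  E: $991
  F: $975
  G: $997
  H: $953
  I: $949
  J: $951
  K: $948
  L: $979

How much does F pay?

Ordering the bids: 997 (G), 991 (E), 979 (L), 975 (F), 953 (H), 951 (J), …
The 4 highest are G, E, L, F.
First losing bid is H's $953, which sets the uniform price.
F wins → pays $953.

F pays $953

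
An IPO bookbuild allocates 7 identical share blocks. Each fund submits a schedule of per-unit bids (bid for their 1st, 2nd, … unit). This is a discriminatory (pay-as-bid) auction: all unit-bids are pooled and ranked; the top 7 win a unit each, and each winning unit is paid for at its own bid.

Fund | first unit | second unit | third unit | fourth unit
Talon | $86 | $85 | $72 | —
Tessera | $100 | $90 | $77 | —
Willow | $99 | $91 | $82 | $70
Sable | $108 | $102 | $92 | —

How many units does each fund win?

Merging the schedules and taking the best 7: 108 (Sable-1), 102 (Sable-2), 100 (Tessera-1), 99 (Willow-1), 92 (Sable-3), 91 (Willow-2), 90 (Tessera-2)
Next rejected bid: $86 (not a price — pay-as-bid).
Allocation: Sable 3, Tessera 2, Willow 2.

Sable 3, Tessera 2, Willow 2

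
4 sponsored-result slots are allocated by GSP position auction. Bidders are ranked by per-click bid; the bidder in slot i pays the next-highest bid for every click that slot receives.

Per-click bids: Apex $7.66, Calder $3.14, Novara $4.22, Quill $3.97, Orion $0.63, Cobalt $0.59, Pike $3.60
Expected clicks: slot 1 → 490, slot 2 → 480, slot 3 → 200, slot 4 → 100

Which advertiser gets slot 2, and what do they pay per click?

Per-click bids in order: $7.66 (Apex) > $4.22 (Novara) > $3.97 (Quill) > $3.60 (Pike) > $3.14 (Calder) > …
Slot 2 goes to the second-ranked bidder, Novara, who pays the next bid down: $3.97/click.

Novara; $3.97 per click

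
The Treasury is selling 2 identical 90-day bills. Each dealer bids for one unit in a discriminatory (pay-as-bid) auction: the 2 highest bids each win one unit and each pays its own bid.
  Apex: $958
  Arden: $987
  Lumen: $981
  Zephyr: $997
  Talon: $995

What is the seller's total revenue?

Total revenue: $1,992

Sorting: 997 (Zephyr), 995 (Talon), 987 (Arden), 981 (Lumen), …
Winners (2 units): Zephyr, Talon.
Total revenue = 997 + 995 = $1,992.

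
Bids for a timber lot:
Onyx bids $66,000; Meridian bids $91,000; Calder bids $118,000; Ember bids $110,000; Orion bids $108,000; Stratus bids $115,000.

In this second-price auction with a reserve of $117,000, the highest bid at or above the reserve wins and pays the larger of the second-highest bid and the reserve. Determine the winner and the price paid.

Sorting bids: 118,000 (Calder) > 115,000 (Stratus) > 110,000 (Ember) > 108,000 (Orion) > 91,000 (Meridian) > 66,000 (Onyx)
Highest eligible bid: Calder at $118,000.
max(second-highest $115,000, reserve $117,000) = $117,000.

Calder pays $117,000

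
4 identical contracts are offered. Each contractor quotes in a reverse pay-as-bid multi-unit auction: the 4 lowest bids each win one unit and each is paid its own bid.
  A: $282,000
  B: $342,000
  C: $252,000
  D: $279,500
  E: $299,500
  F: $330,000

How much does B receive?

B is paid $0

Sorting: 252,000 (C), 279,500 (D), 282,000 (A), 299,500 (E), 330,000 (F), 342,000 (B)
Winners (4 units): C, D, A, E.
B does not win → $0.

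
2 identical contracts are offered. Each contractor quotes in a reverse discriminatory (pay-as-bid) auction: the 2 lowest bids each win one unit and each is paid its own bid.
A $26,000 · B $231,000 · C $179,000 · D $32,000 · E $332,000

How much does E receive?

Bids ranked low→high: 26,000 (A), 32,000 (D), 179,000 (C), 231,000 (B), …
Winners (2 units): A, D.
E does not win → $0.

E is paid $0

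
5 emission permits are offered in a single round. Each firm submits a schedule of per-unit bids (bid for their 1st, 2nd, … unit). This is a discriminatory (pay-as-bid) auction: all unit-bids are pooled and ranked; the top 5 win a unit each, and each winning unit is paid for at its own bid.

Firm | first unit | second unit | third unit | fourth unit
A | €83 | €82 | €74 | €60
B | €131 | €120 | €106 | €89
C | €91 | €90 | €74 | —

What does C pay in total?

C pays €181

Pooled unit-bids ranked (top 5): 131 (B-1), 120 (B-2), 106 (B-3), 91 (C-1), 90 (C-2)
Next rejected bid: €89 (not a price — pay-as-bid).
C's winning unit-bids: 91 + 90 = €181.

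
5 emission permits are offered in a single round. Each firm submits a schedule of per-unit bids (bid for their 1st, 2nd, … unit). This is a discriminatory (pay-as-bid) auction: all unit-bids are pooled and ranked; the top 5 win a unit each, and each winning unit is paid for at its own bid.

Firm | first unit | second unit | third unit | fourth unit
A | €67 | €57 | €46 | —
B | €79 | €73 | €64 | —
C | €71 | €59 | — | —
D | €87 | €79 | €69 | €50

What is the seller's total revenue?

Total revenue: €389

Merging the schedules and taking the best 5: 87 (D-1), 79 (B-1), 79 (D-2), 73 (B-2), 71 (C-1)
Next rejected bid: €69 (not a price — pay-as-bid).
Each winning unit pays its own bid.
Revenue = 87 + 79 + 79 + 73 + 71 = €389.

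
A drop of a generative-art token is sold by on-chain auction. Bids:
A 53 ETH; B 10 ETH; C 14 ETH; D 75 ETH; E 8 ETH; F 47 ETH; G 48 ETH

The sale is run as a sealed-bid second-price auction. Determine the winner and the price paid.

D pays 53 ETH

Sorting bids: 75 (D) > 53 (A) > 48 (G) > 47 (F) > 14 (C) > 10 (B) > …
D wins with the highest bid; price is set by the runner-up at 53 ETH.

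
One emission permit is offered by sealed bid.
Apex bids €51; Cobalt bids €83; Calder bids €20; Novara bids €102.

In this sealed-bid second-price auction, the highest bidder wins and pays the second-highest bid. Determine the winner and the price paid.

Sealed-bid second-price auction: the highest bidder wins and pays the second-highest bid.
Bids ranked: 102 (Novara) > 83 (Cobalt) > 51 (Apex) > 20 (Calder)
Second-price: Novara pays Cobalt's bid of €83.

Novara pays €83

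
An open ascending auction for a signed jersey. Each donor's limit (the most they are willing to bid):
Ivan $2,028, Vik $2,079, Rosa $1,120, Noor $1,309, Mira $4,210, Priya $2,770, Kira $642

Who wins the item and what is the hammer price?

Mira wins at $2,770

Sorting limits: 4,210 (Mira) > 2,770 (Priya) > 2,079 (Vik) > 2,028 (Ivan) > 1,309 (Noor) > 1,120 (Rosa) > …
Priya is the last rival to drop out, at $2,770; Mira remains and wins at that price.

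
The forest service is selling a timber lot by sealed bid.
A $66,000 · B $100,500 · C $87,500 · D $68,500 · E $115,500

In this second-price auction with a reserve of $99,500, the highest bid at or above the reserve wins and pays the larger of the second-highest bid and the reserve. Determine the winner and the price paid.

Rule: the highest bid at or above the reserve wins and pays the larger of the second-highest bid and the reserve.
Sorting bids: 115,500 (E) > 100,500 (B) > 87,500 (C) > 68,500 (D) > 66,000 (A)
Highest eligible bid: E at $115,500.
Second-highest bid $100,500 exceeds the reserve $99,500 → payment $100,500.

E pays $100,500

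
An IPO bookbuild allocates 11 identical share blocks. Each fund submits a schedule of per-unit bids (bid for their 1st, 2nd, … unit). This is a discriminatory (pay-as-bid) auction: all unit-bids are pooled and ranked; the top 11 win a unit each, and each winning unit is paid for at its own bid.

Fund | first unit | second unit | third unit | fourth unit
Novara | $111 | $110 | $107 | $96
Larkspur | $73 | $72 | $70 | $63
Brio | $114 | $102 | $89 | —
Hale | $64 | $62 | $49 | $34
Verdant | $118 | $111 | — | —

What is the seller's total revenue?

Merging the schedules and taking the best 11: 118 (Verdant-1), 114 (Brio-1), 111 (Novara-1), 111 (Verdant-2), 110 (Novara-2), 107 (Novara-3), 102 (Brio-2), 96 (Novara-4), 89 (Brio-3), 73 (Larkspur-1), 72 (Larkspur-2)
Next rejected bid: $70 (not a price — pay-as-bid).
Each winning unit pays its own bid.
Revenue = 118 + 114 + 111 + 111 + 110 + 107 + 102 + 96 + 89 + 73 + 72 = $1,103.

Total revenue: $1,103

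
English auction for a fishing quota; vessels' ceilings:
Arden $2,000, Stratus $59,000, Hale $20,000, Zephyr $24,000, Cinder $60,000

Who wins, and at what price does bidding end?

Cinder wins at $59,000

Rule: the price rises until one bidder remains; the winner pays the price at which the last rival dropped out.
Sorting limits: 60,000 (Cinder) > 59,000 (Stratus) > 24,000 (Zephyr) > 20,000 (Hale) > 2,000 (Arden)
Stratus is the last rival to drop out, at $59,000; Cinder remains and wins at that price.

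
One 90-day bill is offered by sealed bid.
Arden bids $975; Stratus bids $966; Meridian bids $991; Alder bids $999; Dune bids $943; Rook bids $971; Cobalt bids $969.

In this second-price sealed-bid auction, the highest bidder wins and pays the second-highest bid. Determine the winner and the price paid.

Alder pays $991

Rule: the highest bidder wins and pays the second-highest bid.
Bids ranked: 999 (Alder) > 991 (Meridian) > 975 (Arden) > 971 (Rook) > 969 (Cobalt) > 966 (Stratus) > …
Alder is highest; pays the second-highest bid, $991.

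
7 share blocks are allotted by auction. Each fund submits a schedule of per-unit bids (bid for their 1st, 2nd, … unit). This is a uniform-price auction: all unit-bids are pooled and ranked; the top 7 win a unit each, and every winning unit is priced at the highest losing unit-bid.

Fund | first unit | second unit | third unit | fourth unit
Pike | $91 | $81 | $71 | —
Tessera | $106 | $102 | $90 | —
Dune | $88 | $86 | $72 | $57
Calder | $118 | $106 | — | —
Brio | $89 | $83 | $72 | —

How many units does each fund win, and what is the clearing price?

Merging the schedules and taking the best 7: 118 (Calder-1), 106 (Tessera-1), 106 (Calder-2), 102 (Tessera-2), 91 (Pike-1), 90 (Tessera-3), 89 (Brio-1)
First bid not allocated: $88.
Allocation: Brio 1, Calder 2, Pike 1, Tessera 3.

Brio 1, Calder 2, Pike 1, Tessera 3; clearing price $88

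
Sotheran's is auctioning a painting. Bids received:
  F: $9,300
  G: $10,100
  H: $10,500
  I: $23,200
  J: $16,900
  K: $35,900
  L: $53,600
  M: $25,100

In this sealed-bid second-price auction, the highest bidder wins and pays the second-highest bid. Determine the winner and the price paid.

L pays $35,900

Bids in order: 53,600 (L) > 35,900 (K) > 25,100 (M) > 23,200 (I) > 16,900 (J) > 10,500 (H) > …
L wins with the highest bid; price is set by the runner-up at $35,900.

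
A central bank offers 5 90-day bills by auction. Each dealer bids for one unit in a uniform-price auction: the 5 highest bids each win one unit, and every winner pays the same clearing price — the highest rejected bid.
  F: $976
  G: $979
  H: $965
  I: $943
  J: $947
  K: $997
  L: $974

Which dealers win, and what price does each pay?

K, G, F, L, H; each pays $947

Sorting: 997 (K), 979 (G), 976 (F), 974 (L), 965 (H), 947 (J), 943 (I)
The 5 highest are K, G, F, L, H.
First losing bid is J's $947, which sets the uniform price.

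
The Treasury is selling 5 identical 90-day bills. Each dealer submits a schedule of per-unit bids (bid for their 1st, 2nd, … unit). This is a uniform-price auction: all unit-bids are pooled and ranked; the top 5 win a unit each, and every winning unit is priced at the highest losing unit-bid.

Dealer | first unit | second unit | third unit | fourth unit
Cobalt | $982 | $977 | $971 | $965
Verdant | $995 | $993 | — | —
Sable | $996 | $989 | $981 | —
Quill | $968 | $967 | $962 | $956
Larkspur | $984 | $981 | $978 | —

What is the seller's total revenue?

Pooled unit-bids ranked (top 5): 996 (Sable-1), 995 (Verdant-1), 993 (Verdant-2), 989 (Sable-2), 984 (Larkspur-1)
First bid not allocated: $982.
Allocation: Larkspur 1, Sable 2, Verdant 2. Every unit priced at $982.
Revenue = 5 × 982 = $4,910.

Total revenue: $4,910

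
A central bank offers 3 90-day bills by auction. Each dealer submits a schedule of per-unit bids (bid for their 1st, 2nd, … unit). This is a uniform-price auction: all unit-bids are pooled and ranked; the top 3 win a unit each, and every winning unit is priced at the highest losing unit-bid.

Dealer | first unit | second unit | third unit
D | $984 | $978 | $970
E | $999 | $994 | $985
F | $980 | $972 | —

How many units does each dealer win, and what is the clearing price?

E 3; clearing price $984

Pooled unit-bids ranked (top 3): 999 (E-1), 994 (E-2), 985 (E-3)
Highest rejected unit-bid = $984.
Allocation: E 3.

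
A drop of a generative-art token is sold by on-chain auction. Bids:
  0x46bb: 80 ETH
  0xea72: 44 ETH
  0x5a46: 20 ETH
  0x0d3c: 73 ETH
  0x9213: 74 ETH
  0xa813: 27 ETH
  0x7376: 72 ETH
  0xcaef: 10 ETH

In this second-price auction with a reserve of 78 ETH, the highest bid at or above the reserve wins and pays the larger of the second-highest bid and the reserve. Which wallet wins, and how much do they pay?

0x46bb pays 78 ETH

Sorting bids: 80 (0x46bb) > 74 (0x9213) > 73 (0x0d3c) > 72 (0x7376) > 44 (0xea72) > 27 (0xa813) > …
0x46bb has the top bid at or above the reserve (80 ETH).
max(second-highest 74 ETH, reserve 78 ETH) = 78 ETH.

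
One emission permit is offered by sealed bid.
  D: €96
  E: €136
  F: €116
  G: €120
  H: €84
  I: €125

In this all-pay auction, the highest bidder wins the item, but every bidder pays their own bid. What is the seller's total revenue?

All-pay auction: the highest bidder wins the item, but every bidder pays their own bid.
Bids in order: 136 (E) > 125 (I) > 120 (G) > 116 (F) > 96 (D) > 84 (H)
Every bidder forfeits their bid regardless of winning.
Revenue = 96 + 136 + 116 + 120 + 84 + 125 = €677.

Total revenue: €677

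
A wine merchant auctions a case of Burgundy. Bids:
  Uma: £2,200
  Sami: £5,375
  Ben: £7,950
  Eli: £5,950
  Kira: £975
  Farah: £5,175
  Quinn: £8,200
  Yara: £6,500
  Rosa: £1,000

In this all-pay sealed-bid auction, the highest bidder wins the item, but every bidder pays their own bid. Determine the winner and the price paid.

Rule: the highest bidder wins the item, but every bidder pays their own bid.
Sorting bids: 8,200 (Quinn) > 7,950 (Ben) > 6,500 (Yara) > 5,950 (Eli) > 5,375 (Sami) > 5,175 (Farah) > …
Quinn is highest and takes the item; every bidder forfeits their bid.

Quinn pays £8,200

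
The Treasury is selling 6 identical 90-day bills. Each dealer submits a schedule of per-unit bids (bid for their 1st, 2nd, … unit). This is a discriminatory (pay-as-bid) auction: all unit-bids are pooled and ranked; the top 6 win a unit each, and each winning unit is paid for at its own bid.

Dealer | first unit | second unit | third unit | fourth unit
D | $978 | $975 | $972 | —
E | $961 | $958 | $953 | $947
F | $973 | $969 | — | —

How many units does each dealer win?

Merging the schedules and taking the best 6: 978 (D-1), 975 (D-2), 973 (F-1), 972 (D-3), 969 (F-2), 961 (E-1)
Next rejected bid: $958 (not a price — pay-as-bid).
Allocation: D 3, E 1, F 2.

D 3, E 1, F 2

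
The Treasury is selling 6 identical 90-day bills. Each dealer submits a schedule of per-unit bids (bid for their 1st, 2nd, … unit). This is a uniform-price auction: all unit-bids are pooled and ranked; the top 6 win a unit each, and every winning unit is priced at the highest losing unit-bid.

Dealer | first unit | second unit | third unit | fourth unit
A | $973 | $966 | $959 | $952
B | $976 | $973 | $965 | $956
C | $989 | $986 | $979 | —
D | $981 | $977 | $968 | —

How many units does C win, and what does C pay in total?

Pooled unit-bids ranked (top 6): 989 (C-1), 986 (C-2), 981 (D-1), 979 (C-3), 977 (D-2), 976 (B-1)
First bid not allocated: $973.
C wins 3 unit(s) at $973 each.

C: 3 units, pays $2,919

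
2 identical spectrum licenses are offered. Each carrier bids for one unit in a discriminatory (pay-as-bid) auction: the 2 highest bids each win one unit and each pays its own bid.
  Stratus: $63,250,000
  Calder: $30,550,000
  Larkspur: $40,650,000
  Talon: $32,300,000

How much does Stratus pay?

Bids ranked high→low: 63,250,000 (Stratus), 40,650,000 (Larkspur), 32,300,000 (Talon), 30,550,000 (Calder)
The 2 highest are Stratus, Larkspur.
Stratus wins → own bid $63,250,000.

Stratus pays $63,250,000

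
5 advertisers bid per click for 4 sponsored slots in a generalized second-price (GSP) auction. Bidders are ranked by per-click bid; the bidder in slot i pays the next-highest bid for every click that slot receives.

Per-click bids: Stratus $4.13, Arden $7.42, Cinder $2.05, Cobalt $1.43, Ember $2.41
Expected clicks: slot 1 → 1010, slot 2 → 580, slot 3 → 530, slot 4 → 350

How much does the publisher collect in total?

Total revenue: $7156.10

Sorting advertisers: $7.42 (Arden) > $4.13 (Stratus) > $2.41 (Ember) > $2.05 (Cinder) > $1.43 (Cobalt)
Slot 1: Arden pays $4.13 × 1010 = $4171.30
Slot 2: Stratus pays $2.41 × 580 = $1397.80
Slot 3: Ember pays $2.05 × 530 = $1086.50
Slot 4: Cinder pays $1.43 × 350 = $500.50
Total = $7156.10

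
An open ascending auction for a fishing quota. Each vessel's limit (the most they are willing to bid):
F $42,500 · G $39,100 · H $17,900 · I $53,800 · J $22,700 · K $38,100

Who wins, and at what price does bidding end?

I wins at $42,500

Limits ranked: 53,800 (I) > 42,500 (F) > 39,100 (G) > 38,100 (K) > 22,700 (J) > 17,900 (H)
F is the last rival to drop out, at $42,500; I remains and wins at that price.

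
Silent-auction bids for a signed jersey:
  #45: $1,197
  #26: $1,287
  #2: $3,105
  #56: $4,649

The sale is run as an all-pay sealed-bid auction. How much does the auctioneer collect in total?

Bids ranked: 4,649 (#56) > 3,105 (#2) > 1,287 (#26) > 1,197 (#45)
#56 wins with the top bid; all bids are sunk regardless.
Every bidder forfeits their bid regardless of winning.
Revenue = 1,197 + 1,287 + 3,105 + 4,649 = $10,238.

Total revenue: $10,238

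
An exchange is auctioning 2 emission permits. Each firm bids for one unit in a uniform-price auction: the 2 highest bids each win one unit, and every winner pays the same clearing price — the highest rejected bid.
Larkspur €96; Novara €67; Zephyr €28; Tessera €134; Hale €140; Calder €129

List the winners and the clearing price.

Ordering the bids: 140 (Hale), 134 (Tessera), 129 (Calder), 96 (Larkspur), …
Winners (2 units): Hale, Tessera.
Clearing price = highest rejected bid = €129.

Hale, Tessera; each pays €129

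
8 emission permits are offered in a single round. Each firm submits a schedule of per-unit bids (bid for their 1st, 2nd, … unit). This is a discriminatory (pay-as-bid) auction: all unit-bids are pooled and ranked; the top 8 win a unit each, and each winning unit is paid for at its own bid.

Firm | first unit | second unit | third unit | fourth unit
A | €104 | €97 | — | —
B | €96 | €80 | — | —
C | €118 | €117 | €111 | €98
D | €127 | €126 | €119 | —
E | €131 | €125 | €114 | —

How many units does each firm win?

C 2, D 3, E 3

All unit-bids, highest first — top 8: 131 (E-1), 127 (D-1), 126 (D-2), 125 (E-2), 119 (D-3), 118 (C-1), 117 (C-2), 114 (E-3)
Next rejected bid: €111 (not a price — pay-as-bid).
Allocation: C 2, D 3, E 3.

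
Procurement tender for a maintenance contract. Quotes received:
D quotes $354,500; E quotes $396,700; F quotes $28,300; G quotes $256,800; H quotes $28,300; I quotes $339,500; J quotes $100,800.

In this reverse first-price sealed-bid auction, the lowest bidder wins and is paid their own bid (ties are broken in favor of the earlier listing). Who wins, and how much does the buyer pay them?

Rule: the lowest bidder wins and is paid their own bid.
Sorting bids: 28,300 (F) < 28,300 (H) < 100,800 (J) < 256,800 (G) < 339,500 (I) < 354,500 (D) < …
Tie at $28,300 → F wins by tie-break.
F is lowest → is paid own bid, $28,300.

F is paid $28,300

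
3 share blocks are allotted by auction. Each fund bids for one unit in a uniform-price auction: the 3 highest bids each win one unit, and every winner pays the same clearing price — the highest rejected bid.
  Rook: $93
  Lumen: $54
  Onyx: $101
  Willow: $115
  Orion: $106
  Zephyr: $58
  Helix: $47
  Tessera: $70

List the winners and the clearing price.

Willow, Orion, Onyx; each pays $93

Sorting: 115 (Willow), 106 (Orion), 101 (Onyx), 93 (Rook), 70 (Tessera), …
Top 3: Willow, Orion, Onyx.
Highest unsuccessful bid: $93 → clearing price.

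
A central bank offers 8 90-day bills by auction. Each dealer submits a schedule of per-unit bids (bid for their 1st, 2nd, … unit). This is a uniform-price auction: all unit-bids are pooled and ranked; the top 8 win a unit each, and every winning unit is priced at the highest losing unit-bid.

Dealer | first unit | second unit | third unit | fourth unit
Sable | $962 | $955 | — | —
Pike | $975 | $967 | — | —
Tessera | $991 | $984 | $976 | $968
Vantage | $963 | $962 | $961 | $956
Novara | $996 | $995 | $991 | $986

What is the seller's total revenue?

Total revenue: $7,744

Pooled unit-bids ranked (top 8): 996 (Novara-1), 995 (Novara-2), 991 (Tessera-1), 991 (Novara-3), 986 (Novara-4), 984 (Tessera-2), 976 (Tessera-3), 975 (Pike-1)
Highest rejected unit-bid = $968.
Allocation: Novara 4, Pike 1, Tessera 3. Every unit priced at $968.
Revenue = 8 × 968 = $7,744.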